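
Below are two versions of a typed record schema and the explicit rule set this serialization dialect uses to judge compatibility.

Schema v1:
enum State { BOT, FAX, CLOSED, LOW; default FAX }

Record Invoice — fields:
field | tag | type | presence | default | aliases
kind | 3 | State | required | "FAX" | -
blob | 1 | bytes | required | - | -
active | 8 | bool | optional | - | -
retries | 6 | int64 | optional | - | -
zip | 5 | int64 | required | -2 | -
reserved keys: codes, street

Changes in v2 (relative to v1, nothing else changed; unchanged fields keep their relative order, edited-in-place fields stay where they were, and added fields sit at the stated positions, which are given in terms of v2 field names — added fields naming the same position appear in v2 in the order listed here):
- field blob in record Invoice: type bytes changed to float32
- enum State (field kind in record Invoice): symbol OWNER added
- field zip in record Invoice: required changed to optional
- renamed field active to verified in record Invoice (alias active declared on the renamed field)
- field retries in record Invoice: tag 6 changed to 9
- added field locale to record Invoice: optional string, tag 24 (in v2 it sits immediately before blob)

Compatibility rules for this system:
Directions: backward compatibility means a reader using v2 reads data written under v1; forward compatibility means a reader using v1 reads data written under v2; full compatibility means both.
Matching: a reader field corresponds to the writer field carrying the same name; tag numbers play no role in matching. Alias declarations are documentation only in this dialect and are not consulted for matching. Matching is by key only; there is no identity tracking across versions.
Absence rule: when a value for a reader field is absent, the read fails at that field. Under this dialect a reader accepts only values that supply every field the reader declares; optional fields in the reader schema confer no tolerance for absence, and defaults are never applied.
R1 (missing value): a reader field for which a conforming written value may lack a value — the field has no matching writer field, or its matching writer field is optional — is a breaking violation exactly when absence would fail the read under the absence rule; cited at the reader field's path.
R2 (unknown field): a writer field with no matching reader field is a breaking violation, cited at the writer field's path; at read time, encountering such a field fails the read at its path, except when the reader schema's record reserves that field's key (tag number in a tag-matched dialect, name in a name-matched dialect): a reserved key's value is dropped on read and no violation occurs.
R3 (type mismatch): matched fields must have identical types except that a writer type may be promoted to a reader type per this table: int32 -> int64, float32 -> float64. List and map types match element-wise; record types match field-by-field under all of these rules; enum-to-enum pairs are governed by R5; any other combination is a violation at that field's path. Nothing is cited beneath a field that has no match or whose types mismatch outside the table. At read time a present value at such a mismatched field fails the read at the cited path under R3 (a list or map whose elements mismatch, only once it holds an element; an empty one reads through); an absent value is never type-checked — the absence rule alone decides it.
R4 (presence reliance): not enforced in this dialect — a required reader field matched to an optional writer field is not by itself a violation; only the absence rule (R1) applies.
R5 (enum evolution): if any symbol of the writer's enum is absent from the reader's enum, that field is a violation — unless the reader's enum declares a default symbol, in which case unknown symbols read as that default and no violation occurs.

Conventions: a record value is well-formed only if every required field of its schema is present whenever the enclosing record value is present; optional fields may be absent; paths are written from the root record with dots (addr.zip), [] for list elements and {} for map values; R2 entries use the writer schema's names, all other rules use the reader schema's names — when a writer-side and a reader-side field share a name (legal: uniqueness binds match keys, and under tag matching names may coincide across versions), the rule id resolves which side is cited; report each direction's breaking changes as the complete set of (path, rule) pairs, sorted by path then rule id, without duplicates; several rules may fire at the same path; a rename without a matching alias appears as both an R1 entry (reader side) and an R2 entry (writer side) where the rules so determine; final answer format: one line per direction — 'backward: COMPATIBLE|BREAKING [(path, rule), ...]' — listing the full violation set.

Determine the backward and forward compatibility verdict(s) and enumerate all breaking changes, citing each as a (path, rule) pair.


the writer's type comes first in each Invoice pair
backward analysis of Invoice with v2 as reader and v1 as writer:
  kind <- kind (State -> State, writer required)
  locale: no writer match
  blob <- blob (bytes -> float32, writer required)
  verified: no writer match
  retries <- retries (int64 -> int64, writer optional)
  zip <- zip (int64 -> int64, writer required)
  leftover writer field: active
  R2 fires at active
  R3 fires at blob
  R1 fires at locale
  R1 fires at retries
  R1 fires at verified
  backward on Invoice therefore BREAKING (5)
forward analysis of Invoice with v1 as reader and v2 as writer:
  kind <- kind (State -> State, writer required)
  blob <- blob (float32 -> bytes, writer required)
  active: no writer match
  retries <- retries (int64 -> int64, writer optional)
  zip <- zip (int64 -> int64, writer optional)
  leftover writer field: locale
  leftover writer field: verified
  R1 fires at active
  R3 fires at blob
  R2 fires at locale
  R1 fires at retries
  R2 fires at verified
  R1 fires at zip
  forward on Invoice therefore BREAKING (6)

backward: BREAKING [(active, R2), (blob, R3), (locale, R1), (retries, R1), (verified, R1)]; forward: BREAKING [(active, R1), (blob, R3), (locale, R2), (retries, R1), (verified, R2), (zip, R1)]


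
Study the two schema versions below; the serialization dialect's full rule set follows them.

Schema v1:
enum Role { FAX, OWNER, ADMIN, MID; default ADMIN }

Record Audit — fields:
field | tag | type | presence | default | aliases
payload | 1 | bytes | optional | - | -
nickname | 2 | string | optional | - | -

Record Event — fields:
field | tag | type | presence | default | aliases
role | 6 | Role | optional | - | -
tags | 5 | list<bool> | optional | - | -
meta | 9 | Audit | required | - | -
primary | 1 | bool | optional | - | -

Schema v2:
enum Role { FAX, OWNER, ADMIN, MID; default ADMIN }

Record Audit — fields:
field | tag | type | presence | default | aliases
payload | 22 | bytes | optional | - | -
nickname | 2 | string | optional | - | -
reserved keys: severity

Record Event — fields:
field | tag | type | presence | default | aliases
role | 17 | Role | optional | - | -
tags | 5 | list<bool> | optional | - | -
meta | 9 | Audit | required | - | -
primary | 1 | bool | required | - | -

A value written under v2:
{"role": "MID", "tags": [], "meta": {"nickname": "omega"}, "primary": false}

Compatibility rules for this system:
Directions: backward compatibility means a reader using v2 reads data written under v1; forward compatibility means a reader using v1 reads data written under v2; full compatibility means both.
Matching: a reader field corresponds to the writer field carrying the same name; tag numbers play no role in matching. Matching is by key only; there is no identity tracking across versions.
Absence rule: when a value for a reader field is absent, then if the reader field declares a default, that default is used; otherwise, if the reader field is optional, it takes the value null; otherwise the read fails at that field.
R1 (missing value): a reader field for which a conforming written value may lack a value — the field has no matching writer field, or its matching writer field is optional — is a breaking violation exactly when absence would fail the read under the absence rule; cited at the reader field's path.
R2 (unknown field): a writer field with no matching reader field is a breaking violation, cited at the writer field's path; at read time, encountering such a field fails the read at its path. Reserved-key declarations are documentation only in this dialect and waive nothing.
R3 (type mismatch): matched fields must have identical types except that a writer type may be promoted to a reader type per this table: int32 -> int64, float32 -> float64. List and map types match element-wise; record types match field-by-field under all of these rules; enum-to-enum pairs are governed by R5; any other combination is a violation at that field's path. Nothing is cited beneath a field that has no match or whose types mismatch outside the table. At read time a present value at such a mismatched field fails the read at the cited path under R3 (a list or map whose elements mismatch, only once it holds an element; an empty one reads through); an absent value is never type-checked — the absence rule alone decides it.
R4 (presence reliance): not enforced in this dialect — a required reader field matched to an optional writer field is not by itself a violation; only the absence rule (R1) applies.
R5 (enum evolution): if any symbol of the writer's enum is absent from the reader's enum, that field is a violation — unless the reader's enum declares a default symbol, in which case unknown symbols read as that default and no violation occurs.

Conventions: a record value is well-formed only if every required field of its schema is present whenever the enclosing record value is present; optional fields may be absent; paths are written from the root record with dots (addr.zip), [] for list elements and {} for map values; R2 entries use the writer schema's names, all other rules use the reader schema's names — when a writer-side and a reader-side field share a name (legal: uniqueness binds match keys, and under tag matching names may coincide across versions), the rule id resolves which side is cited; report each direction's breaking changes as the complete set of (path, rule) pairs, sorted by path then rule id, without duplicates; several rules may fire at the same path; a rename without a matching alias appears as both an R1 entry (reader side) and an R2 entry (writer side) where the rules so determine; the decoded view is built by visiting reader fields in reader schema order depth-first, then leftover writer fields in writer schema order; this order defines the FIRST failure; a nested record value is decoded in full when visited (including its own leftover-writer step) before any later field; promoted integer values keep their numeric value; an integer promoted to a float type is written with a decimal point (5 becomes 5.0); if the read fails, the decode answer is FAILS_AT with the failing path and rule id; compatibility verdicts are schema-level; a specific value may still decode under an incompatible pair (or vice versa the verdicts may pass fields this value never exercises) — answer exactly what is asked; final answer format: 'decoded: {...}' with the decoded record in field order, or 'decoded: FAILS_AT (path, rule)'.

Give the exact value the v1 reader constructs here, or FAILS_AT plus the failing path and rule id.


decoded: {"role": "MID", "tags": [], "meta": {"payload": null, "nickname": "omega"}, "primary": false}

each type pair in Event: writer, then reader
decode (reader v1):
  role := "MID"
  tags := []
  meta.payload := null (absent, optional -> null)
  meta.nickname := "omega"
  primary := false
  => decoded: {"role": "MID", "tags": [], "meta": {"payload": null, "nickname": "omega"}, "primary": false}
the rest of the Event diff is inert for this question:
  field primary in record Event: optional changed to required -> schema-level compatibility only; this Event value's decode is unchanged
  field payload in record Audit: tag 1 changed to 22 -> triggers nothing under the printed rules; the Event answer is the same either way
  field role in record Event: tag 6 changed to 17 -> triggers nothing under the printed rules; the Event answer is the same either way


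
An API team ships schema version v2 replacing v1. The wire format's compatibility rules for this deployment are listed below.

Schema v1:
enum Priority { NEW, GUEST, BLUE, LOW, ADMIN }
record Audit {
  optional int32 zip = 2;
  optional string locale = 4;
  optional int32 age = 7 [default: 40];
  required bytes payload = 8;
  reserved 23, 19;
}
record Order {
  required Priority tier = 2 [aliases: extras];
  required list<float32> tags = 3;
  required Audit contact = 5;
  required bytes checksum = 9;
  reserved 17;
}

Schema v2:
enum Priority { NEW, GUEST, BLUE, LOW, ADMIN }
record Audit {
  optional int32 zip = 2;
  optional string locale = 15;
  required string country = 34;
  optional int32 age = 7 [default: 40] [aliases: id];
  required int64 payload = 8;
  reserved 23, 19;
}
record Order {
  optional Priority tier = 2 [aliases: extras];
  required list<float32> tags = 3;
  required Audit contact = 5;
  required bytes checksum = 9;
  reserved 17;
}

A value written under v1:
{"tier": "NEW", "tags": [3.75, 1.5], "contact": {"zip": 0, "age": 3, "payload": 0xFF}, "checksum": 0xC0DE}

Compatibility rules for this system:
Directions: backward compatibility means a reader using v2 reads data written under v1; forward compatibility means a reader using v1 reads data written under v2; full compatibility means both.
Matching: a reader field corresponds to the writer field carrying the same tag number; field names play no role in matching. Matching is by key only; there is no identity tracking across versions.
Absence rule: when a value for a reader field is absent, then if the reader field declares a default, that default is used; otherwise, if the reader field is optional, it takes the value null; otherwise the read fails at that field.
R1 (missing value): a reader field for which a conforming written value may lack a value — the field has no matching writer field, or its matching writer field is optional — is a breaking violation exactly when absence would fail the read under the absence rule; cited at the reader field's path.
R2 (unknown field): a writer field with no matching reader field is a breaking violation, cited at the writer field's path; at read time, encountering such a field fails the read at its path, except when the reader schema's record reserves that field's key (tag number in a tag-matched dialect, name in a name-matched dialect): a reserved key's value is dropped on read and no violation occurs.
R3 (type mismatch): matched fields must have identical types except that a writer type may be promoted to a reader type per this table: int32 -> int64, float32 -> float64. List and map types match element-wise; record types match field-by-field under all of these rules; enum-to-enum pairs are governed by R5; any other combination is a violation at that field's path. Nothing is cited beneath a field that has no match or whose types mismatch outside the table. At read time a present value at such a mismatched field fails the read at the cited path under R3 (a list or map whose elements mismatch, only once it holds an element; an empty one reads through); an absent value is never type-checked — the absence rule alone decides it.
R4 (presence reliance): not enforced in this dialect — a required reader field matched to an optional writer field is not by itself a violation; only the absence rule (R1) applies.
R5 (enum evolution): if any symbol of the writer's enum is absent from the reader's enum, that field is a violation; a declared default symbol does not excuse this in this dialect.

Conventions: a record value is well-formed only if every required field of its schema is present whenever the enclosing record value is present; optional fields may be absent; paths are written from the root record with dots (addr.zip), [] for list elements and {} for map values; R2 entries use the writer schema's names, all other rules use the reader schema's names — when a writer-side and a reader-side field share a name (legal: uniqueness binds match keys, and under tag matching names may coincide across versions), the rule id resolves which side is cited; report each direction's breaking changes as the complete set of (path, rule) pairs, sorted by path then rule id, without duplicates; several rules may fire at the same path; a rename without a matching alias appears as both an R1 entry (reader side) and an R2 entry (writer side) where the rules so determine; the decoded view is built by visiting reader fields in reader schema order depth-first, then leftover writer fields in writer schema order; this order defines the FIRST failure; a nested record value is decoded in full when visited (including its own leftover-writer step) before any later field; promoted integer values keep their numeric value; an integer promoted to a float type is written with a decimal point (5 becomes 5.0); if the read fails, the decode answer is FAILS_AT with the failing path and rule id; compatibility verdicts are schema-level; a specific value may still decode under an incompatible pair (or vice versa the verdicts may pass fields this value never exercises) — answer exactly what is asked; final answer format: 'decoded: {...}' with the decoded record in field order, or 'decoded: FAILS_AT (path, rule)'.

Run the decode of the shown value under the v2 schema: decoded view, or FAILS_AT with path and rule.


each type pair in Order: writer, then reader
decoding the Order value with the v2 reader:
  tier := "NEW"
  tags := [3.75, 1.5]
  contact.zip := 0
  contact.locale := null (not supplied -> null)
  read fails at contact.country under R1 (no fill)
  => FAILS_AT (contact.country, R1)
remaining Order differences; none change what is asked:
  field locale in record Audit: tag 4 changed to 15 -> shifts the Order verdicts, not this decode
  field payload in record Audit: type bytes changed to int64 -> shifts the Order verdicts, not this decode
  field tier in record Order: required changed to optional -> shifts the Order verdicts, not this decode

decoded: FAILS_AT (contact.country, R1)


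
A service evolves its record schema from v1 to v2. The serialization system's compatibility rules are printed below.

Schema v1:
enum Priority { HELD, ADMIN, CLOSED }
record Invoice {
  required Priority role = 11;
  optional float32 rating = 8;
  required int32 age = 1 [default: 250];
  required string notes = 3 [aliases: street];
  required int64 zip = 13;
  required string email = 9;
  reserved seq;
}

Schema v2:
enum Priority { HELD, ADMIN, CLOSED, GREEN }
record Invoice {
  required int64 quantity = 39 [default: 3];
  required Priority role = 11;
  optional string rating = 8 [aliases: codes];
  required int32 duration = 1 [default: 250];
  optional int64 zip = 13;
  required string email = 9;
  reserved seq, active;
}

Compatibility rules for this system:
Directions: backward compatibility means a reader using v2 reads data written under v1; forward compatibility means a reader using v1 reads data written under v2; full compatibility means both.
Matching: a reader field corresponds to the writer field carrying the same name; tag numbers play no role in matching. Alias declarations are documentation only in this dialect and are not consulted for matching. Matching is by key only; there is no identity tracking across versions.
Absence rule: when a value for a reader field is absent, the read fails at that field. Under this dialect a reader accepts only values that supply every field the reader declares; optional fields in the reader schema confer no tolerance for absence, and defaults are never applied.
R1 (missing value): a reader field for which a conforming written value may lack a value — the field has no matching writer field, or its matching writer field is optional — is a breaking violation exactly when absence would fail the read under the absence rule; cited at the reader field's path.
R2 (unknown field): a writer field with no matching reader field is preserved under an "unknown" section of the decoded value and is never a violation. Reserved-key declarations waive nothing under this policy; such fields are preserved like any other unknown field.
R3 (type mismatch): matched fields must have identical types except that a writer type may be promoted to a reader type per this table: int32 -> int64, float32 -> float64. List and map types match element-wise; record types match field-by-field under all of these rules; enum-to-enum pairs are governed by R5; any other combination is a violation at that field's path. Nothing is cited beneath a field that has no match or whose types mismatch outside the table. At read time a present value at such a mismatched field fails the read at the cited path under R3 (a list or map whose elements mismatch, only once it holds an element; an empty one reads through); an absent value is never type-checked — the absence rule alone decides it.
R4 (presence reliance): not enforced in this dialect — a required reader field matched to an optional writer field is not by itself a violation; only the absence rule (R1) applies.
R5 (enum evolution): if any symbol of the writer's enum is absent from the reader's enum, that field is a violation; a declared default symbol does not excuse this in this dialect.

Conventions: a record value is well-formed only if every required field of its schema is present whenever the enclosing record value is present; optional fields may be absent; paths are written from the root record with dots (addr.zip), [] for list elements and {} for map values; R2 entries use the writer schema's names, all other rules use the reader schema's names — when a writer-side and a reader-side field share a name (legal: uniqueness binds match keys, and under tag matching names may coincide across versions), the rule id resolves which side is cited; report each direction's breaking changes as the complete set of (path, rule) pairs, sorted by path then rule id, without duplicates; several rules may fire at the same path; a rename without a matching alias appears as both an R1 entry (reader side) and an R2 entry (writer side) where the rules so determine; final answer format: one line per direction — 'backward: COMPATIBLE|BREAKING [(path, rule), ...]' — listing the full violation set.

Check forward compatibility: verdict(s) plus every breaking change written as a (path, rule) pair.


forward: BREAKING [(age, R1), (notes, R1), (rating, R1), (rating, R3), (role, R5), (zip, R1)]

arrows below run writer -> reader for Invoice
forward pass over Invoice, reader schema v1, writer schema v2:
  role: paired with writer role (Priority -> Priority; writer required)
  rating: paired with writer rating (string -> float32; writer optional)
  age: no writer match
  notes: no writer match
  zip: paired with writer zip (int64 -> int64; writer optional)
  email: paired with writer email (string -> string; writer required)
  quantity (writer side), unknown to reader
  duration (writer side), unknown to reader
  R1 fires at age
  R1 fires at notes
  R1 fires at rating
  R3 fires at rating
  R5 fires at role
  R1 fires at zip
  forward on Invoice therefore BREAKING (6)
checking off the Invoice differences that do not matter here:
  added field quantity to record Invoice: required int64, tag 39, default 3 (in v2 it sits immediately before role) -> fires only in the backward direction of Invoice, which is not asked here


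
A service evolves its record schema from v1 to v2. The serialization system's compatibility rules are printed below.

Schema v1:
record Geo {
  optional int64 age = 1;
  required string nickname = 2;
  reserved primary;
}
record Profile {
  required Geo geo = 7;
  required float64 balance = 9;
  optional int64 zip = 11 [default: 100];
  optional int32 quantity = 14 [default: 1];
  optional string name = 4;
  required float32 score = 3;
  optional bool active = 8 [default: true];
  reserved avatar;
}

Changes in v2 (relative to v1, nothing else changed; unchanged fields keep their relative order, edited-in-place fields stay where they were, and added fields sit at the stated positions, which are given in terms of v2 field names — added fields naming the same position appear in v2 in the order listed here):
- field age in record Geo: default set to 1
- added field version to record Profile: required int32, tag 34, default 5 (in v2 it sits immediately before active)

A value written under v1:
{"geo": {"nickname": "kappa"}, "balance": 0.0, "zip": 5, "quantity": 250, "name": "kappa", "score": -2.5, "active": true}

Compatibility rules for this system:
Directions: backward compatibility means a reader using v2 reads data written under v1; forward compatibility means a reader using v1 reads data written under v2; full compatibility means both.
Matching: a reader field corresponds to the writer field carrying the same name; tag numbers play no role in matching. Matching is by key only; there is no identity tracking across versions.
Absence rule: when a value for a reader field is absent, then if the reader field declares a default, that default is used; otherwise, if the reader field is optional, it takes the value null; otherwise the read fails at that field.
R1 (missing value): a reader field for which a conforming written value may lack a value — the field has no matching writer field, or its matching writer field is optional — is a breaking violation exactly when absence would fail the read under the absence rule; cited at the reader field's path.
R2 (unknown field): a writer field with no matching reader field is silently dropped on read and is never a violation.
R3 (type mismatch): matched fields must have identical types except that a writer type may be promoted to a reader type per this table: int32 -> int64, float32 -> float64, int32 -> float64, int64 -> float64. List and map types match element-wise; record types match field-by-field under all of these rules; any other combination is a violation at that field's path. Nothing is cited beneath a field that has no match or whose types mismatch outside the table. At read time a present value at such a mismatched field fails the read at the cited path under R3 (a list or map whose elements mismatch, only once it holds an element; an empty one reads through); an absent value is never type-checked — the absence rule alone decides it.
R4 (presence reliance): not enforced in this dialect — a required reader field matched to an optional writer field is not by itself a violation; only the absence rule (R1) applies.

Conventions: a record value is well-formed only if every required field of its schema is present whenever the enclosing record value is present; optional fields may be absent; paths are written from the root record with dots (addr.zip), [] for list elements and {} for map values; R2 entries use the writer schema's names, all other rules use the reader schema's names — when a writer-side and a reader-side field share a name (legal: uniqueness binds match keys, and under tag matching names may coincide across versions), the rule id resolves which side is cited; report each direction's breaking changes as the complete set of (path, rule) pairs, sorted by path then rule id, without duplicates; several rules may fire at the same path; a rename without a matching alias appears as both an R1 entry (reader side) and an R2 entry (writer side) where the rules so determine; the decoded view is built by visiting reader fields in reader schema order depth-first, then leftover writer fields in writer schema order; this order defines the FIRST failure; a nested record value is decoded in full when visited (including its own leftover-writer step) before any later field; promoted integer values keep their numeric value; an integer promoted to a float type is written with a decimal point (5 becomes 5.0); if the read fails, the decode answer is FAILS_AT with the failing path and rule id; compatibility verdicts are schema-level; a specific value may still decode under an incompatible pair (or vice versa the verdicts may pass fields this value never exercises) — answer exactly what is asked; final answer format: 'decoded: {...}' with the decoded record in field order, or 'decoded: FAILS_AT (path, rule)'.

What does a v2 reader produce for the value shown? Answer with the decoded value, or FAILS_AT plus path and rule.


decoded: {"geo": {"age": 1, "nickname": "kappa"}, "balance": 0.0, "zip": 5, "quantity": 250, "name": "kappa", "score": -2.5, "version": 5, "active": true}

each type pair in Profile: writer, then reader
decode (reader v2):
  geo.age := 1 (absent -> default)
  geo.nickname := "kappa"
  balance := 0.0
  zip := 5
  quantity := 250
  name := "kappa"
  score := -2.5
  version := 5 (absent -> default)
  active := true
  => decoded: {"geo": {"age": 1, "nickname": "kappa"}, "balance": 0.0, "zip": 5, "quantity": 250, "name": "kappa", "score": -2.5, "version": 5, "active": true}


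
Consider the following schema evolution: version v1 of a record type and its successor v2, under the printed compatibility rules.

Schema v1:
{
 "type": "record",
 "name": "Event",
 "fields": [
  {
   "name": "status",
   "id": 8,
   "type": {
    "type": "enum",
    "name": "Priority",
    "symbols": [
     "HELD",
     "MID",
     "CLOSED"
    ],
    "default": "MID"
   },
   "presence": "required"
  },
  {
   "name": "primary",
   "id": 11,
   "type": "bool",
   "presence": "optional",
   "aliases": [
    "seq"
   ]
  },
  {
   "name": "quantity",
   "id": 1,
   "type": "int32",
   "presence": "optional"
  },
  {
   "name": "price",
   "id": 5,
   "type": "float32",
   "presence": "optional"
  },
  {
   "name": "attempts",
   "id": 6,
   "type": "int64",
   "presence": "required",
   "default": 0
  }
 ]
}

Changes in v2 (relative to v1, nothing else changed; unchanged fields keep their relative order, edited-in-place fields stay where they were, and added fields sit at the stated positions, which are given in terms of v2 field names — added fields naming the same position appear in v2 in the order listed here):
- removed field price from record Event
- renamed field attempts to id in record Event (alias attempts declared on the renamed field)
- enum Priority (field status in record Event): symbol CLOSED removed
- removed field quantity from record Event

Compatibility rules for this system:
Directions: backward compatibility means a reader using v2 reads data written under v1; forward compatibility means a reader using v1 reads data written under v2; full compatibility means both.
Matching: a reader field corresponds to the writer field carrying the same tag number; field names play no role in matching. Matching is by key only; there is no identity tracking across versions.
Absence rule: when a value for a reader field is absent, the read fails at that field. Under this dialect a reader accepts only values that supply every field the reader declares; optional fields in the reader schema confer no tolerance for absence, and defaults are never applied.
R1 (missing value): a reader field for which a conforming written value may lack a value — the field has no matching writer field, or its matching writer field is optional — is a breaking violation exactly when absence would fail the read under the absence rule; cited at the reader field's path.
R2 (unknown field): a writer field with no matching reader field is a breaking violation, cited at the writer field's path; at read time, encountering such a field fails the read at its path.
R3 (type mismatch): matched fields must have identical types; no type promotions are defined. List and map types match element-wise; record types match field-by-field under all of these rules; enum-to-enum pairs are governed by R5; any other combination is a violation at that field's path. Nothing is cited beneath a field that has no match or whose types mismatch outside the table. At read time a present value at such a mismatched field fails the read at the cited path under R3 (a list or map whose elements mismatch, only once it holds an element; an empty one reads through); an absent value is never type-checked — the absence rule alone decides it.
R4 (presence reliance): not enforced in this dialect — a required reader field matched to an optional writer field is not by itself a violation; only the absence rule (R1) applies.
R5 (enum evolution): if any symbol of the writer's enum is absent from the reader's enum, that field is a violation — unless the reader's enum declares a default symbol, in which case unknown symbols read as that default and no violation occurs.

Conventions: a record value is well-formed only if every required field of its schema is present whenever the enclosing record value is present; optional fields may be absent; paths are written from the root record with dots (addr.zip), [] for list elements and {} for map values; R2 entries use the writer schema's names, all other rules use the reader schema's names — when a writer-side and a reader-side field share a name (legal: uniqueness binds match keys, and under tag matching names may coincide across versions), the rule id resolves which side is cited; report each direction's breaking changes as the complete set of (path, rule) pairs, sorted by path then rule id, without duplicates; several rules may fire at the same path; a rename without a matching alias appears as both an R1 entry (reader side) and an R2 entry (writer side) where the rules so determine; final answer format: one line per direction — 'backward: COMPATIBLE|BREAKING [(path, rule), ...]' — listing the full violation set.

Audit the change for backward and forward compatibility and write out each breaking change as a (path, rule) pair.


arrows below run writer -> reader for Event
backward for Event (reader v2, writer v1):
  Priority -> Priority, writer required: status aligns to status
  bool -> bool, writer optional: primary aligns to primary
  int64 -> int64, writer required: id aligns to attempts
  quantity (writer side), unknown to reader
  price (writer side), unknown to reader
  R2 fires at price
  R1 fires at primary
  R2 fires at quantity
  => 3 violation(s): backward is BREAKING for Event
forward for Event (reader v1, writer v2):
  Priority -> Priority, writer required: status aligns to status
  bool -> bool, writer optional: primary aligns to primary
  quantity has no writer counterpart
  price has no writer counterpart
  int64 -> int64, writer required: attempts aligns to id
  R1 fires at price
  R1 fires at primary
  R1 fires at quantity
  => 3 violation(s): forward is BREAKING for Event

backward: BREAKING [(price, R2), (primary, R1), (quantity, R2)]; forward: BREAKING [(price, R1), (primary, R1), (quantity, R1)]


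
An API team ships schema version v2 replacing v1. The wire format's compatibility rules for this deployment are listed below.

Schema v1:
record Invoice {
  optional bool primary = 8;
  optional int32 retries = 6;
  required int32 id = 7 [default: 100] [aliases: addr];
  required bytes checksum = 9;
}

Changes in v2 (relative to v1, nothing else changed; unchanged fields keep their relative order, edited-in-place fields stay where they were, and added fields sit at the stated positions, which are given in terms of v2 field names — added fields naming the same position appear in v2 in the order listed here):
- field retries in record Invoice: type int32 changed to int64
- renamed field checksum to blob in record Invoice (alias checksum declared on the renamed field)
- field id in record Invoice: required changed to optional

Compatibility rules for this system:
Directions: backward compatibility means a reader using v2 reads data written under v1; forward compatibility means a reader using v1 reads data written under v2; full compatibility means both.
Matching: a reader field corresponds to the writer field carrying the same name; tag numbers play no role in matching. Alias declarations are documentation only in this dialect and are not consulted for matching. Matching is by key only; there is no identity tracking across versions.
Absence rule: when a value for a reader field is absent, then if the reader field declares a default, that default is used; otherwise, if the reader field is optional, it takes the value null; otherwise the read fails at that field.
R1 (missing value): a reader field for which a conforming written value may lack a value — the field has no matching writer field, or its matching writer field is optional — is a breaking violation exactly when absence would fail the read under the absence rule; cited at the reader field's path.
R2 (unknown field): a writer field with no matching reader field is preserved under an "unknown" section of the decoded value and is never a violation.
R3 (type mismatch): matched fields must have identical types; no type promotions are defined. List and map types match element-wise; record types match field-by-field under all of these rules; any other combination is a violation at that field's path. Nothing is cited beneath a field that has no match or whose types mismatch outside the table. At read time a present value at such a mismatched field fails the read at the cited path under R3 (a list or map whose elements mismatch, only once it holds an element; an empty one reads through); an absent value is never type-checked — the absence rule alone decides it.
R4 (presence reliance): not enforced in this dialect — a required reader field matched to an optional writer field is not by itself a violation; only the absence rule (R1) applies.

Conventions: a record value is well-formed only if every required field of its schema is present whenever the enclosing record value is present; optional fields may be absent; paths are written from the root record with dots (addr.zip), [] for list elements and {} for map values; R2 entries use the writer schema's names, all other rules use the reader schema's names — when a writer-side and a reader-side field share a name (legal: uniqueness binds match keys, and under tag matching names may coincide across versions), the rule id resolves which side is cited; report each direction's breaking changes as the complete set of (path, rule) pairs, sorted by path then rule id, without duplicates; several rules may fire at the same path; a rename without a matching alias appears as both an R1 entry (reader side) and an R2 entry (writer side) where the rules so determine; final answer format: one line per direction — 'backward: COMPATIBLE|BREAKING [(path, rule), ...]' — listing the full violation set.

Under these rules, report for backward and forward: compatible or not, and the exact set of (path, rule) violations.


backward: BREAKING [(blob, R1), (retries, R3)]; forward: BREAKING [(checksum, R1), (retries, R3)]

in Invoice below, arrows point writer -> reader
backward pass over Invoice, reader schema v2, writer schema v1:
  primary <- primary (bool -> bool, writer optional)
  retries <- retries (int32 -> int64, writer optional)
  id <- id (int32 -> int32, writer required)
  blob: no writer-side match
  writer checksum: unknown to reader
  breaking: (blob, R1)
  breaking: (retries, R3)
  backward on Invoice therefore BREAKING (2)
forward pass over Invoice, reader schema v1, writer schema v2:
  primary <- primary (bool -> bool, writer optional)
  retries <- retries (int64 -> int32, writer optional)
  id <- id (int32 -> int32, writer optional)
  checksum: no writer-side match
  writer blob: unknown to reader
  breaking: (checksum, R1)
  breaking: (retries, R3)
  forward on Invoice therefore BREAKING (2)


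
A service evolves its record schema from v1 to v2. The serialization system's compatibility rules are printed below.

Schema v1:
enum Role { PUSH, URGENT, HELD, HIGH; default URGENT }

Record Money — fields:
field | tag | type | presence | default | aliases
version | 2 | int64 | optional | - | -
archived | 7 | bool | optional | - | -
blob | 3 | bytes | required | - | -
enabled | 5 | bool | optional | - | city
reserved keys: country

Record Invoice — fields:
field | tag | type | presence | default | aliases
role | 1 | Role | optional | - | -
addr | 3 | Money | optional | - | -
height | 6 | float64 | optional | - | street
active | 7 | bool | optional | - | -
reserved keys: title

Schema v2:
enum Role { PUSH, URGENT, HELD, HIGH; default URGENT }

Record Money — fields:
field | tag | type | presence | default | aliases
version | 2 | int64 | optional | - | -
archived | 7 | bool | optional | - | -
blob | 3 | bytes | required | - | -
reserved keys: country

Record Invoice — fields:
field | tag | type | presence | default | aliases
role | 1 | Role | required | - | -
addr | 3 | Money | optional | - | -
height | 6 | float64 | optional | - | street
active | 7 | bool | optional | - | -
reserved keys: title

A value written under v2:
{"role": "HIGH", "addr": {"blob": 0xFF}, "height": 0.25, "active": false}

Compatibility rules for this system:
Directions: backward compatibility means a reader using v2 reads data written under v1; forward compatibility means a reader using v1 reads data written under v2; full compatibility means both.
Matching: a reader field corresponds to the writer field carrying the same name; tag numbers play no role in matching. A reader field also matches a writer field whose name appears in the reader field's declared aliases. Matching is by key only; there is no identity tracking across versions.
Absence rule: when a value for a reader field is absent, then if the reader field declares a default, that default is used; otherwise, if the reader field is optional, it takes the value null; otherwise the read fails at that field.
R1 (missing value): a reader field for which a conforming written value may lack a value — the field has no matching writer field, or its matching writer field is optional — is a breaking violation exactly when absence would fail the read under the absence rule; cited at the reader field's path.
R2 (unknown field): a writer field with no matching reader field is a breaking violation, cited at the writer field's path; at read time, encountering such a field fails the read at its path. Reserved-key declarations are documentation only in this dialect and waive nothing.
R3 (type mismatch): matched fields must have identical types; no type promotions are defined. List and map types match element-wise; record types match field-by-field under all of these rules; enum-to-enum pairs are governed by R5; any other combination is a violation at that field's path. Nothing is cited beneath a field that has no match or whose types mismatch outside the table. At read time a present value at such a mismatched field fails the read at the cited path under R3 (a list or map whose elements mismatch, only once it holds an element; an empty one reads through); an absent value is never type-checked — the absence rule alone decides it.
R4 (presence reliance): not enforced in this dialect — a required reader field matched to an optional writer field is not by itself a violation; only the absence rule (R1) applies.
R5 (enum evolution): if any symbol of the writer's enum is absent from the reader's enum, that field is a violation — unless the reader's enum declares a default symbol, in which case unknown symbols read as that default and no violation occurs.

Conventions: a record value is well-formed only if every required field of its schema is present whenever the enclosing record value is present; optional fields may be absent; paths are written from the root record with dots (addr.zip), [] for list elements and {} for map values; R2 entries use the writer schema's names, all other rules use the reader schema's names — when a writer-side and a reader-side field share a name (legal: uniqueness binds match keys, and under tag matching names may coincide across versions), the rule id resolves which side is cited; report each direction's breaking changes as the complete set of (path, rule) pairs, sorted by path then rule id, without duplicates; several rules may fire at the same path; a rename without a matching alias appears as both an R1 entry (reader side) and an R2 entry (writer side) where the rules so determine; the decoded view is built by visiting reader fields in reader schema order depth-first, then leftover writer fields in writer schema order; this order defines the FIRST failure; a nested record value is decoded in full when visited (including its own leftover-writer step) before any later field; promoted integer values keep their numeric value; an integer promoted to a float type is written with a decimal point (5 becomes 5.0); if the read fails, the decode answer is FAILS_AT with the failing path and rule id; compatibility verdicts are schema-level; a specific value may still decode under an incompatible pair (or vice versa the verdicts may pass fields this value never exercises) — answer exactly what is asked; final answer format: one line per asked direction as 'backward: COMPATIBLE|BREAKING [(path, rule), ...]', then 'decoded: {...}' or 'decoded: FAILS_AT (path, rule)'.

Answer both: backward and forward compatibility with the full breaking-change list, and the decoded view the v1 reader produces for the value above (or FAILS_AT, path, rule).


backward: BREAKING [(addr.enabled, R2), (role, R1)]; forward: COMPATIBLE []; decoded: {"role": "HIGH", "addr": {"version": null, "archived": null, "blob": 0xFF, "enabled": null}, "height": 0.25, "active": false}

arrows below run writer -> reader for Invoice
backward on Invoice — v2 reading data written by v1:
  writer optional, Role -> Role: reader role maps from writer role
  writer optional, Money -> Money: reader addr maps from writer addr
  writer optional, float64 -> float64: reader height maps from writer height
  writer optional, bool -> bool: reader active maps from writer active
  writer optional, int64 -> int64: reader addr.version maps from writer addr.version
  writer optional, bool -> bool: reader addr.archived maps from writer addr.archived
  writer required, bytes -> bytes: reader addr.blob maps from writer addr.blob
  addr.enabled (writer side), unknown to reader
  R2 fires at addr.enabled
  R1 fires at role
  backward on Invoice therefore BREAKING (2)
forward on Invoice — v1 reading data written by v2:
  writer required, Role -> Role: reader role maps from writer role
  writer optional, Money -> Money: reader addr maps from writer addr
  writer optional, float64 -> float64: reader height maps from writer height
  writer optional, bool -> bool: reader active maps from writer active
  writer optional, int64 -> int64: reader addr.version maps from writer addr.version
  writer optional, bool -> bool: reader addr.archived maps from writer addr.archived
  writer required, bytes -> bytes: reader addr.blob maps from writer addr.blob
  addr.enabled: no writer match
  => no violations; forward on Invoice: COMPATIBLE
decoding the Invoice value with the v1 reader:
  role := "HIGH"
  addr.version := null (missing; optional => null)
  addr.archived := null (missing; optional => null)
  addr.blob := 0xFF
  addr.enabled := null (missing; optional => null)
  height := 0.25
  active := false
  => decoded: {"role": "HIGH", "addr": {"version": null, "archived": null, "blob": 0xFF, "enabled": null}, "height": 0.25, "active": false}
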